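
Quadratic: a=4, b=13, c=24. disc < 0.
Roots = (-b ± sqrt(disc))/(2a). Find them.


disc = 13^2 - 4*4*24 = 169 - 384 = -215
sqrt(|disc|) = sqrt(215) = 14.6629
Real part = -13/(2*4) = -1.6250
Imag part = 14.6629/(2*4) = 1.8329

-1.6250 ± 1.8329i


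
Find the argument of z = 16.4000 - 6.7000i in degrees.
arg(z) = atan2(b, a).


Re = 16.4, Im = -6.7
arg = atan2(-6.7, 16.4) = -22.2218 degrees

arg(z) = -22.2218 degrees


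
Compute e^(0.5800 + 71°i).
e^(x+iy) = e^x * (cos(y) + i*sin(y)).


e^0.5800 = 1.7860
cos(71°) = 0.3256
sin(71°) = 0.9455
Real = 1.7860*0.3256 = 0.5815
Imag = 1.7860*0.9455 = 1.6887

0.5815 + 1.6887i


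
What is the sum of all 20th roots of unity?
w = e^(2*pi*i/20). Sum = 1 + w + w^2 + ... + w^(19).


The sum of all 20th roots of unity is 0.
Geometric series: (1 - w^20)/(1 - w) = (1-1)/(1-w) = 0 since w^20 = 1, w ≠ 1.
Alternatively: coefficient of z^19 in z^20 - 1 is 0.

0


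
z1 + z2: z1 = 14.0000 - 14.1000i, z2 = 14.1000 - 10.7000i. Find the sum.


Real: 14 + 14.1 = 28.1
Imag: -14.1 - 10.7 = -24.8

28.1000 - 24.8000i


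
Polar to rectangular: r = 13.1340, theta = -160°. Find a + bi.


a = 13.1340*cos(-160°) = 13.1340*(-0.93969) = -12.3419
b = 13.1340*sin(-160°) = 13.1340*(-0.34202) = -4.4921

-12.3419 - 4.4921i


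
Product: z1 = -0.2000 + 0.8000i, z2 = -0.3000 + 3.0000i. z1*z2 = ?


Real = -0.2*(-0.3) - 0.8*3 = 0.06 - 2.4 = -2.34
Imag = -0.2*3 - (0.3)*0.8 = -0.6 - (0.24) = -0.84

-2.3400 - 0.8400i


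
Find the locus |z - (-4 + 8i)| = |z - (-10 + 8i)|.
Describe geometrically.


Equal distances means the locus is the perpendicular bisector of z1 and z2.
Midpoint = ((-4+(-10))/2, (8+8)/2) = (-7.0000, 8.0000)

Perpendicular bisector through (-7.0000, 8.0000)


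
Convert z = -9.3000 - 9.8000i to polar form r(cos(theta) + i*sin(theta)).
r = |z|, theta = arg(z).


r = sqrt(86.49+96.04) = sqrt(182.53) = 13.5104
theta = atan2(-9.8, -9.3) = -133.5005 degrees

r = 13.5104, theta = -133.5005 degrees


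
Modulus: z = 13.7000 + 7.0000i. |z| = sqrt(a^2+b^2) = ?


|z| = sqrt(13.7^2 + 7^2) = sqrt(187.69 + 49) = sqrt(236.69) = 15.3847

|z| = 15.3847


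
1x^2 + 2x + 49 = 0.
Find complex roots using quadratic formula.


disc = 2^2 - 4*1*49 = 4 - 196 = -192
sqrt(|disc|) = sqrt(192) = 13.8564
Real part = -2/(2*1) = -1.0000
Imag part = 13.8564/(2*1) = 6.9282

-1.0000 ± 6.9282i


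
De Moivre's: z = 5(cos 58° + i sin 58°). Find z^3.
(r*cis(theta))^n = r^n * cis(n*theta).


r^3 = 5^3 = 125
n*theta = 3*58° = 174° = 174° (mod 360)
a = 125*cos(174°) = -124.3152
b = 125*sin(174°) = 13.0661

125 cis(174°) = -124.3152 + 13.0661i


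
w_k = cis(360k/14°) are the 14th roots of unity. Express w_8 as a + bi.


Angle = 360*8/14 = 205.7143°
a = cos(205.7143°) = -0.9010
b = sin(205.7143°) = -0.4339

-0.9010 - 0.4339i


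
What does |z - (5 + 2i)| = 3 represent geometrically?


|z - z0| = r is a circle with center z0 and radius r.
Center = (5, 2), radius = 3

Circle with center (5, 2) and radius 3


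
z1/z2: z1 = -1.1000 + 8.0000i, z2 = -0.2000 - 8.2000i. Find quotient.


Conjugate of z2 = -0.2000 + 8.2000i
Numerator: (-1.1000 + 8.0000i)(-0.2000 + 8.2000i) = -65.3800 - 10.6200i
Denominator: (-0.2)^2 + (-8.2)^2 = 67.28
Result = (-65.3800 - 10.6200i)/67.28

-0.9718 - 0.1578i


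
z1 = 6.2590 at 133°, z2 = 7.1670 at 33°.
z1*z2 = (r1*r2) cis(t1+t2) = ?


r = 6.2590 * 7.1670 = 44.8583
theta = 133° + 33° = 166° = 166° (mod 360)

44.8583 cis(166°)


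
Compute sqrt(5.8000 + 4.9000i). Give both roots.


|z| = sqrt(33.64+24.01) = 7.5928
sqrt((|z|+a)/2) = sqrt((7.5928+5.8)/2) = sqrt(6.6964) = 2.5877
sqrt((|z|-a)/2) = sqrt((7.5928-5.8)/2) = sqrt(0.8964) = 0.9468

±(2.5877 + 0.9468i) i.e. 2.5877 + 0.9468i and -2.5877 - 0.9468i


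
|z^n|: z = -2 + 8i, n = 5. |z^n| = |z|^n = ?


|z| = sqrt(4+64) = sqrt(68) = 8.2462
|z^5| = |z|^5 = (sqrt(68))^5 = 68^2 * sqrt(68) = 4624*sqrt(68)

|z^5| = 4624*sqrt(68) ≈ 38130.4808


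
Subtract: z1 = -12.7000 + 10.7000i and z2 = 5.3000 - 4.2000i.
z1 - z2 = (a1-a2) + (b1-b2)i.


Real: -12.7 - 5.3 = -18
Imag: 10.7 + 4.2 = 14.9

-18.0000 + 14.9000i


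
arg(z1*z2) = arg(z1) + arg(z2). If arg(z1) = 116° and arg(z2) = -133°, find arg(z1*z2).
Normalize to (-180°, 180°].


arg(z1*z2) = 116° - 133° = -17°
Normalized to (-180°, 180°]: -17°

-17°


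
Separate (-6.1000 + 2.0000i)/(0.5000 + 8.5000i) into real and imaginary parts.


Multiply by conjugate: (-6.1000 + 2.0000i)(0.5000 - 8.5000i) / (0.5^2 + 8.5^2)
Numerator real = -6.1*0.5 + 2*8.5 = 13.95
Numerator imag = 2*0.5 - (-6.1)*8.5 = 52.85
Denominator = 72.5
Re(z) = 13.95/72.5 = 0.1924
Im(z) = 52.85/72.5 = 0.7290

Re(z) = 0.1924, Im(z) = 0.7290


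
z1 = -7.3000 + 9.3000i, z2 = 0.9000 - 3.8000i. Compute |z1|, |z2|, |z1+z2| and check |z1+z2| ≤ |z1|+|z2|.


|z1| = sqrt((-7.3)^2 + 9.3^2) = sqrt(139.78) = 11.8229
|z2| = sqrt(0.9^2 + (-3.8)^2) = sqrt(15.25) = 3.9051
z1+z2 = -6.4000 + 5.5000i
|z1+z2| = sqrt(71.21) = 8.4386
|z1|+|z2| = 11.8229 + 3.9051 = 15.7280

|z1+z2| = 8.4386 ≤ |z1|+|z2| = 15.7280 (verified)


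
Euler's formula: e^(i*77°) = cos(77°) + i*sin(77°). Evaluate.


cos(77°) = 0.2250
sin(77°) = 0.9744

e^(i*77°) = 0.2250 + 0.9744i


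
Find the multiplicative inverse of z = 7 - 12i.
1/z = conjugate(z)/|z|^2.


|z|^2 = 49+144 = 193
1/z = (7 + 12i)/193

1/z = 0.0363 + 0.0622i


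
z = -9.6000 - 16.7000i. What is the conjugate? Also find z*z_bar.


z_bar = -9.6000 + 16.7000i
z*z_bar = (-9.6)^2 + (-16.7)^2 = 92.16 + 278.89 = 371.05

z_bar = -9.6000 + 16.7000i, z*z_bar = 371.05


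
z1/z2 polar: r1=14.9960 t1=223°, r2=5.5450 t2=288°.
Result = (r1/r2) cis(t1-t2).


r = 14.9960 / 5.5450 = 2.7044
theta = 223° - 288° = -65° = 295° (mod 360)

2.7044 cis(295°)


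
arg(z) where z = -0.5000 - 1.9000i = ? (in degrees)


Re = -0.5, Im = -1.9
arg = atan2(-1.9, -0.5) = -104.7436 degrees

arg(z) = -104.7436 degrees


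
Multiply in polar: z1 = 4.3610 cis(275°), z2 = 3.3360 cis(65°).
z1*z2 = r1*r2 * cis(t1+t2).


r = 4.3610 * 3.3360 = 14.5483
theta = 275° + 65° = 340° = 340° (mod 360)

14.5483 cis(340°)


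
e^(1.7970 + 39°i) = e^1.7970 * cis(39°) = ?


e^1.7970 = 6.03153
cos(39°) = 0.77715
sin(39°) = 0.62932
Real = 6.03153*0.77715 = 4.6874
Imag = 6.03153*0.62932 = 3.7958

4.6874 + 3.7958i


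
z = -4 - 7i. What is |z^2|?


|z| = sqrt(16+49) = sqrt(65) = 8.0623
|z^2| = |z|^2 = (sqrt(65))^2 = 65

|z^2| = 65


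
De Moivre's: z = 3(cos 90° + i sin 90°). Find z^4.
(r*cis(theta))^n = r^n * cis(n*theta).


r^4 = 3^4 = 81
n*theta = 4*90° = 360° = 0° (mod 360)
a = 81*cos(0°) = 81.0000
b = 81*sin(0°) = 0

81 cis(0°) = 81.0000 + 0i


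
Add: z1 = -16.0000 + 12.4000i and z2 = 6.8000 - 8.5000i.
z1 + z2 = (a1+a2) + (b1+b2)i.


Real: -16 + 6.8 = -9.2
Imag: 12.4 - 8.5 = 3.9

-9.2000 + 3.9000i


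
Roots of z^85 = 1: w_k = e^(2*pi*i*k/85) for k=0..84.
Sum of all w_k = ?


The sum of all 85th roots of unity is 0.
Geometric series: (1 - w^85)/(1 - w) = (1-1)/(1-w) = 0 since w^85 = 1, w ≠ 1.
Alternatively: coefficient of z^84 in z^85 - 1 is 0.

0


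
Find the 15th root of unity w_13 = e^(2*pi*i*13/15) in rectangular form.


Angle = 360*13/15 = 312°
a = cos(312°) = 0.6691
b = sin(312°) = -0.7431

0.6691 - 0.7431i


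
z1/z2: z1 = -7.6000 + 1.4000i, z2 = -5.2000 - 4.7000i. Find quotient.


Conjugate of z2 = -5.2000 + 4.7000i
Numerator: (-7.6000 + 1.4000i)(-5.2000 + 4.7000i) = 32.9400 - 43.0000i
Denominator: (-5.2)^2 + (-4.7)^2 = 49.13
Result = (32.9400 - 43.0000i)/49.13

0.6705 - 0.8752i


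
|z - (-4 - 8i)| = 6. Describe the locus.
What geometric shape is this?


|z - z0| = r is a circle with center z0 and radius r.
Center = (-4, -8), radius = 6

Circle with center (-4, -8) and radius 6


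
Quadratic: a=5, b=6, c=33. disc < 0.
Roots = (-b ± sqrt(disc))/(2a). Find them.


disc = 6^2 - 4*5*33 = 36 - 660 = -624
sqrt(|disc|) = sqrt(624) = 24.9800
Real part = -6/(2*5) = -0.6000
Imag part = 24.9800/(2*5) = 2.4980

-0.6000 ± 2.4980i


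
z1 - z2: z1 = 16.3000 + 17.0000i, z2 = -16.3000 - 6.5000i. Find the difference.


Real: 16.3 + 16.3 = 32.6
Imag: 17 + 6.5 = 23.5

32.6000 + 23.5000i


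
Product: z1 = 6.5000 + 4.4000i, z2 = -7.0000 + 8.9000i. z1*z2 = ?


Real = 6.5*(-7) - 4.4*8.9 = -45.5 - 39.16 = -84.66
Imag = 6.5*8.9 - (7)*4.4 = 57.85 - (30.8) = 27.05

-84.6600 + 27.0500i


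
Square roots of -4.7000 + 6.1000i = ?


|z| = sqrt(22.09+37.21) = 7.7006
sqrt((|z|+a)/2) = sqrt((7.7006+(-4.7))/2) = sqrt(1.5003) = 1.2249
sqrt((|z|-a)/2) = sqrt((7.7006-(-4.7))/2) = sqrt(6.2003) = 2.4900

±(1.2249 + 2.4900i) i.e. 1.2249 + 2.4900i and -1.2249 - 2.4900i


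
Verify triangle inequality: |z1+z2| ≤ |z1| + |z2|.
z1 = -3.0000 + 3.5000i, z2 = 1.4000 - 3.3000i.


|z1| = sqrt((-3)^2 + 3.5^2) = sqrt(21.25) = 4.6098
|z2| = sqrt(1.4^2 + (-3.3)^2) = sqrt(12.85) = 3.5847
z1+z2 = -1.6000 + 0.2000i
|z1+z2| = sqrt(2.6) = 1.6125
|z1|+|z2| = 4.6098 + 3.5847 = 8.1945

|z1+z2| = 1.6125 ≤ |z1|+|z2| = 8.1945 (verified)


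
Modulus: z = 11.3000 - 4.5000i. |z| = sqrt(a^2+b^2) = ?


|z| = sqrt(11.3^2 + (-4.5)^2) = sqrt(127.69 + 20.25) = sqrt(147.94) = 12.1631

|z| = 12.1631


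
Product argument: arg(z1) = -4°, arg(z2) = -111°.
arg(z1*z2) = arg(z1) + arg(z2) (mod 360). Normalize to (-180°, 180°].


arg(z1*z2) = -4° - 111° = -115°
Normalized to (-180°, 180°]: -115°

-115°


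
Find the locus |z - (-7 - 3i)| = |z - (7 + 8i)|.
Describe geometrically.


Equal distances means the locus is the perpendicular bisector of z1 and z2.
Midpoint = ((-7+7)/2, (-3+8)/2) = (0, 2.5000)

Perpendicular bisector through (0, 2.5000)


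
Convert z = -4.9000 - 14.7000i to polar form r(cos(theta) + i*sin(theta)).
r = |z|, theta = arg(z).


r = sqrt(24.01+216.09) = sqrt(240.1) = 15.4952
theta = atan2(-14.7, -4.9) = -108.4349 degrees

r = 15.4952, theta = -108.4349 degrees


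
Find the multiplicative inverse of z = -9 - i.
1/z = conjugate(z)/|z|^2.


|z|^2 = 81+1 = 82
1/z = (-9 + 1i)/82

1/z = -0.1098 + 0.0122i


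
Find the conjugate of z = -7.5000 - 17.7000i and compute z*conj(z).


z_bar = -7.5000 + 17.7000i
z*z_bar = (-7.5)^2 + (-17.7)^2 = 56.25 + 313.29 = 369.54

z_bar = -7.5000 + 17.7000i, z*z_bar = 369.54


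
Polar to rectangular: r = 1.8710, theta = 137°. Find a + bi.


a = 1.8710*cos(137°) = 1.8710*(-0.7314) = -1.3684
b = 1.8710*sin(137°) = 1.8710*0.682 = 1.2760

-1.3684 + 1.2760i


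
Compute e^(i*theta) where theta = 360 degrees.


cos(360°) = 1.0000
sin(360°) = 0

e^(i*360°) = 1.0000 + 0i


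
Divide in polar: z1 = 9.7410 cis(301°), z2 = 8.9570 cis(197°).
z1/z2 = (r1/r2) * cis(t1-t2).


r = 9.7410 / 8.9570 = 1.0875
theta = 301° - 197° = 104° = 104° (mod 360)

1.0875 cis(104°)


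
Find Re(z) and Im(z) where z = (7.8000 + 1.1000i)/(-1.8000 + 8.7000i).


Multiply by conjugate: (7.8000 + 1.1000i)(-1.8000 - 8.7000i) / ((-1.8)^2 + 8.7^2)
Numerator real = 7.8*(-1.8) + 1.1*8.7 = -4.47
Numerator imag = 1.1*(-1.8) - 7.8*8.7 = -69.84
Denominator = 78.93
Re(z) = -4.47/78.93 = -0.0566
Im(z) = -69.84/78.93 = -0.8848

Re(z) = -0.0566, Im(z) = -0.8848


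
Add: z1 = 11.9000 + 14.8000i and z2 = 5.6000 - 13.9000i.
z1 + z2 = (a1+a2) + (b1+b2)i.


Real: 11.9 + 5.6 = 17.5
Imag: 14.8 - 13.9 = 0.9

17.5000 + 0.9000i


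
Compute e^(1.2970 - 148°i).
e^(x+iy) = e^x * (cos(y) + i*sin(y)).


e^1.2970 = 3.6583
cos(-148°) = -0.84805
sin(-148°) = -0.52992
Real = 3.6583*(-0.84805) = -3.1024
Imag = 3.6583*(-0.52992) = -1.9386

-3.1024 - 1.9386i


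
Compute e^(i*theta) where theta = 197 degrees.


cos(197°) = -0.9563
sin(197°) = -0.2924

e^(i*197°) = -0.9563 - 0.2924i


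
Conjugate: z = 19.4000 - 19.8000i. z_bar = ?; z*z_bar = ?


z_bar = 19.4000 + 19.8000i
z*z_bar = 19.4^2 + (-19.8)^2 = 376.36 + 392.04 = 768.4

z_bar = 19.4000 + 19.8000i, z*z_bar = 768.4


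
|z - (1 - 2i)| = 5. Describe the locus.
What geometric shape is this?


|z - z0| = r is a circle with center z0 and radius r.
Center = (1, -2), radius = 5

Circle with center (1, -2) and radius 5


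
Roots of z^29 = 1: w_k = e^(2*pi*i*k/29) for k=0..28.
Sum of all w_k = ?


The sum of all 29th roots of unity is 0.
Geometric series: (1 - w^29)/(1 - w) = (1-1)/(1-w) = 0 since w^29 = 1, w ≠ 1.
Alternatively: coefficient of z^28 in z^29 - 1 is 0.

0


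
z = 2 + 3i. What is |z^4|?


|z| = sqrt(4+9) = sqrt(13) = 3.6056
|z^4| = |z|^4 = (sqrt(13))^4 = 13^2 = 169

|z^4| = 169


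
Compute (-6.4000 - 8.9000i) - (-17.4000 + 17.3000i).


Real: -6.4 + 17.4 = 11
Imag: -8.9 - 17.3 = -26.2

11.0000 - 26.2000i


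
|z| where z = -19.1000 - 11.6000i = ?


|z| = sqrt((-19.1)^2 + (-11.6)^2) = sqrt(364.81 + 134.56) = sqrt(499.37) = 22.3466

|z| = 22.3466


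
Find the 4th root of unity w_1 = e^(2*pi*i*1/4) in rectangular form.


Angle = 360*1/4 = 90°
a = cos(90°) = 0
b = sin(90°) = 1.0000

0 + 1.0000i


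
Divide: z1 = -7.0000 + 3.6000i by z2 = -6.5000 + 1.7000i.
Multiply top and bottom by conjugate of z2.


Conjugate of z2 = -6.5000 - 1.7000i
Numerator: (-7.0000 + 3.6000i)(-6.5000 - 1.7000i) = 51.6200 - 11.5000i
Denominator: (-6.5)^2 + 1.7^2 = 45.14
Result = (51.6200 - 11.5000i)/45.14

1.1436 - 0.2548i


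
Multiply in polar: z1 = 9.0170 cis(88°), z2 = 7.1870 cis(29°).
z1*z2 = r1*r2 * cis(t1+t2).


r = 9.0170 * 7.1870 = 64.8052
theta = 88° + 29° = 117° = 117° (mod 360)

64.8052 cis(117°)


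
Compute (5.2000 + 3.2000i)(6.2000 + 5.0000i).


Real = 5.2*6.2 - 3.2*5 = 32.24 - 16 = 16.24
Imag = 5.2*5 + 6.2*3.2 = 26 + 19.84 = 45.84

16.2400 + 45.8400i


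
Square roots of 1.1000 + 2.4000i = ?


|z| = sqrt(1.21+5.76) = 2.6401
sqrt((|z|+a)/2) = sqrt((2.6401+1.1)/2) = sqrt(1.8700) = 1.3675
sqrt((|z|-a)/2) = sqrt((2.6401-1.1)/2) = sqrt(0.7700) = 0.8775

±(1.3675 + 0.8775i) i.e. 1.3675 + 0.8775i and -1.3675 - 0.8775i


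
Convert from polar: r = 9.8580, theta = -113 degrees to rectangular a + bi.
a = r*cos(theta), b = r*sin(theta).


a = 9.8580*cos(-113°) = 9.8580*(-0.39073) = -3.8518
b = 9.8580*sin(-113°) = 9.8580*(-0.9205) = -9.0743

-3.8518 - 9.0743i


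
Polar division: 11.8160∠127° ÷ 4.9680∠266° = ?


r = 11.8160 / 4.9680 = 2.3784
theta = 127° - 266° = -139° = 221° (mod 360)

2.3784 cis(221°)


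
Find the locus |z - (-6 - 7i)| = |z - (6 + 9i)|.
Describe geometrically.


Equal distances means the locus is the perpendicular bisector of z1 and z2.
Midpoint = ((-6+6)/2, (-7+9)/2) = (0, 1.0000)

Perpendicular bisector through (0, 1.0000)


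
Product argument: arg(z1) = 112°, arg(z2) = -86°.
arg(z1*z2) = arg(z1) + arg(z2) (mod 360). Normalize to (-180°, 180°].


arg(z1*z2) = 112° - 86° = 26°
Normalized to (-180°, 180°]: 26°

26°


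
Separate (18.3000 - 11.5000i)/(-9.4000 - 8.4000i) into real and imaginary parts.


Multiply by conjugate: (18.3000 - 11.5000i)(-9.4000 + 8.4000i) / ((-9.4)^2 + (-8.4)^2)
Numerator real = 18.3*(-9.4) - (11.5)*(-8.4) = -75.42
Numerator imag = -11.5*(-9.4) - 18.3*(-8.4) = 261.82
Denominator = 158.92
Re(z) = -75.42/158.92 = -0.4746
Im(z) = 261.82/158.92 = 1.6475

Re(z) = -0.4746, Im(z) = 1.6475


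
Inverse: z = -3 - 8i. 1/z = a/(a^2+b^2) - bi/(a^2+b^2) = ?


|z|^2 = 9+64 = 73
1/z = (-3 + 8i)/73

1/z = -0.0411 + 0.1096i


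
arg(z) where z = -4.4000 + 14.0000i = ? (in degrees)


Re = -4.4, Im = 14
arg = atan2(14, -4.4) = 107.4472 degrees

arg(z) = 107.4472 degrees


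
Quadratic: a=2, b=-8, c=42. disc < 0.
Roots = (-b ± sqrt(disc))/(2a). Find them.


disc = (-8)^2 - 4*2*42 = 64 - 336 = -272
sqrt(|disc|) = sqrt(272) = 16.4924
Real part = 8/(2*2) = 2.0000
Imag part = 16.4924/(2*2) = 4.1231

2.0000 ± 4.1231i


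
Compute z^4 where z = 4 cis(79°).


r^4 = 4^4 = 256
n*theta = 4*79° = 316° = 316° (mod 360)
a = 256*cos(316°) = 184.1510
b = 256*sin(316°) = -177.8325

256 cis(316°) = 184.1510 - 177.8325i


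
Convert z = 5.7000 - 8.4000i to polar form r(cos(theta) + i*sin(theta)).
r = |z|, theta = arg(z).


r = sqrt(32.49+70.56) = sqrt(103.05) = 10.1514
theta = atan2(-8.4, 5.7) = -55.8403 degrees

r = 10.1514, theta = -55.8403 degrees


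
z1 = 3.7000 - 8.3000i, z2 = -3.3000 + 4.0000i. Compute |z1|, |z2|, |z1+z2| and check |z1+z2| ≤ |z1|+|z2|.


|z1| = sqrt(3.7^2 + (-8.3)^2) = sqrt(82.58) = 9.0874
|z2| = sqrt((-3.3)^2 + 4^2) = sqrt(26.89) = 5.1856
z1+z2 = 0.4000 - 4.3000i
|z1+z2| = sqrt(18.65) = 4.3186
|z1|+|z2| = 9.0874 + 5.1856 = 14.2730

|z1+z2| = 4.3186 ≤ |z1|+|z2| = 14.2730 (verified)


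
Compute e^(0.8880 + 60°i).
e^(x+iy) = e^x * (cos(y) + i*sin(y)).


e^0.8880 = 2.43026
cos(60°) = 0.5
sin(60°) = 0.86603
Real = 2.43026*0.5 = 1.2151
Imag = 2.43026*0.86603 = 2.1047

1.2151 + 2.1047i


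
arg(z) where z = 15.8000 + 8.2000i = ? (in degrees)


Re = 15.8, Im = 8.2
arg = atan2(8.2, 15.8) = 27.4287 degrees

arg(z) = 27.4287 degrees


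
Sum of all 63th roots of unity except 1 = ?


With w = e^(2*pi*i/63), all 63 of the 63th roots of unity w^0 = 1, w, ..., w^(62) sum to 0: 1 + w + ... + w^(62) = (1 - w^63)/(1 - w) = 0 since w^63 = 1, w ≠ 1.
Removing the root 1: w + w^2 + ... + w^(62) = 0 - 1 = -1

Sum = -1


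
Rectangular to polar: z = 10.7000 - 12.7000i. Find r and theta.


r = sqrt(114.49+161.29) = sqrt(275.78) = 16.6066
theta = atan2(-12.7, 10.7) = -49.8852 degrees

r = 16.6066, theta = -49.8852 degrees


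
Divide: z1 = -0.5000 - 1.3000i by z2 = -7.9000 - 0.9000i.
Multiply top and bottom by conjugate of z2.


Conjugate of z2 = -7.9000 + 0.9000i
Numerator: (-0.5000 - 1.3000i)(-7.9000 + 0.9000i) = 5.1200 + 9.8200i
Denominator: (-7.9)^2 + (-0.9)^2 = 63.22
Result = (5.1200 + 9.8200i)/63.22

0.0810 + 0.1553i


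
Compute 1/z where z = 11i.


|z|^2 = 0+121 = 121
1/z = (0 - 11i)/121

1/z = 0 - 0.0909i


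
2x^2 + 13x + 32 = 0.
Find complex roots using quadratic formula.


disc = 13^2 - 4*2*32 = 169 - 256 = -87
sqrt(|disc|) = sqrt(87) = 9.3274
Real part = -13/(2*2) = -3.2500
Imag part = 9.3274/(2*2) = 2.3318

-3.2500 ± 2.3318i


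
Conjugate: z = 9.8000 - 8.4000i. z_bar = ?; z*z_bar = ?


z_bar = 9.8000 + 8.4000i
z*z_bar = 9.8^2 + (-8.4)^2 = 96.04 + 70.56 = 166.6

z_bar = 9.8000 + 8.4000i, z*z_bar = 166.6


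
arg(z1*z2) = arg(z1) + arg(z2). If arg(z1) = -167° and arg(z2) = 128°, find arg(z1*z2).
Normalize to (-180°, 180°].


arg(z1*z2) = -167° + 128° = -39°
Normalized to (-180°, 180°]: -39°

-39°


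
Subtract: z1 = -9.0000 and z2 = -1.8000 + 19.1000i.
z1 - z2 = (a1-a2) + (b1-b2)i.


Real: -9 + 1.8 = -7.2
Imag: 0 - 19.1 = -19.1

-7.2000 - 19.1000i


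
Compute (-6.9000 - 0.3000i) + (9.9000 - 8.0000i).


Real: -6.9 + 9.9 = 3
Imag: -0.3 - 8 = -8.3

3.0000 - 8.3000i


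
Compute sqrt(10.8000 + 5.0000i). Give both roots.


|z| = sqrt(116.64+25) = 11.9013
sqrt((|z|+a)/2) = sqrt((11.9013+10.8)/2) = sqrt(11.3506) = 3.3691
sqrt((|z|-a)/2) = sqrt((11.9013-10.8)/2) = sqrt(0.5506) = 0.7420

±(3.3691 + 0.7420i) i.e. 3.3691 + 0.7420i and -3.3691 - 0.7420i


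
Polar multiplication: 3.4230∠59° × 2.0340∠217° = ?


r = 3.4230 * 2.0340 = 6.9624
theta = 59° + 217° = 276° = 276° (mod 360)

6.9624 cis(276°)


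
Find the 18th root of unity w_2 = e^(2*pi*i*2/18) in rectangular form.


Angle = 360*2/18 = 40°
a = cos(40°) = 0.7660
b = sin(40°) = 0.6428

0.7660 + 0.6428i


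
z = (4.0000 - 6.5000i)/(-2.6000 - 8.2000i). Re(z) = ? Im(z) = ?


Multiply by conjugate: (4.0000 - 6.5000i)(-2.6000 + 8.2000i) / ((-2.6)^2 + (-8.2)^2)
Numerator real = 4*(-2.6) - (6.5)*(-8.2) = 42.9
Numerator imag = -6.5*(-2.6) - 4*(-8.2) = 49.7
Denominator = 74
Re(z) = 42.9/74 = 0.5797
Im(z) = 49.7/74 = 0.6716

Re(z) = 0.5797, Im(z) = 0.6716


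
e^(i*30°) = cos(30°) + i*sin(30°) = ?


cos(30°) = 0.8660
sin(30°) = 0.5000

e^(i*30°) = 0.8660 + 0.5000i


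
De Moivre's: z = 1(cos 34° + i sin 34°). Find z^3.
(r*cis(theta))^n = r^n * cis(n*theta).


r^3 = 1^3 = 1
n*theta = 3*34° = 102° = 102° (mod 360)
a = 1*cos(102°) = -0.2079
b = 1*sin(102°) = 0.9781

1 cis(102°) = -0.2079 + 0.9781i


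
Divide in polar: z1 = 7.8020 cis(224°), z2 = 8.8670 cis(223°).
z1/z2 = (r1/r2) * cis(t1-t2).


r = 7.8020 / 8.8670 = 0.8799
theta = 224° - 223° = 1° = 1° (mod 360)

0.8799 cis(1°)


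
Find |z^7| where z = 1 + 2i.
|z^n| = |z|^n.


|z| = sqrt(1+4) = sqrt(5) = 2.2361
|z^7| = |z|^7 = (sqrt(5))^7 = 5^3 * sqrt(5) = 125*sqrt(5)

|z^7| = 125*sqrt(5) ≈ 279.5085


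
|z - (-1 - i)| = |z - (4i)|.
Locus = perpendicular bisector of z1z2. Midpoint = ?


Equal distances means the locus is the perpendicular bisector of z1 and z2.
Midpoint = ((-1+0)/2, (-1+4)/2) = (-0.5000, 1.5000)

Perpendicular bisector through (-0.5000, 1.5000)


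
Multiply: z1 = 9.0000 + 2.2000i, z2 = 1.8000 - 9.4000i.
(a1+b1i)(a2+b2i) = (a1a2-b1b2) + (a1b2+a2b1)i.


Real = 9*1.8 - 2.2*(-9.4) = 16.2 - (-20.68) = 36.88
Imag = 9*(-9.4) + 1.8*2.2 = -84.6 + 3.96 = -80.64

36.8800 - 80.6400i


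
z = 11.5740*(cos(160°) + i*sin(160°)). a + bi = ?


a = 11.5740*cos(160°) = 11.5740*(-0.93969) = -10.8760
b = 11.5740*sin(160°) = 11.5740*0.34202 = 3.9585

-10.8760 + 3.9585i


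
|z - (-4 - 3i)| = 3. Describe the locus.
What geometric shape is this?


|z - z0| = r is a circle with center z0 and radius r.
Center = (-4, -3), radius = 3

Circle with center (-4, -3) and radius 3


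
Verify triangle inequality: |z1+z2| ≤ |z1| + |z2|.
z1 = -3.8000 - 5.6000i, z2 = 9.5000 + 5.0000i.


|z1| = sqrt((-3.8)^2 + (-5.6)^2) = sqrt(45.8) = 6.7676
|z2| = sqrt(9.5^2 + 5^2) = sqrt(115.25) = 10.7355
z1+z2 = 5.7000 - 0.6000i
|z1+z2| = sqrt(32.85) = 5.7315
|z1|+|z2| = 6.7676 + 10.7355 = 17.5031

|z1+z2| = 5.7315 ≤ |z1|+|z2| = 17.5031 (verified)


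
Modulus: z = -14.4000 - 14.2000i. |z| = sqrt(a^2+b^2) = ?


|z| = sqrt((-14.4)^2 + (-14.2)^2) = sqrt(207.36 + 201.64) = sqrt(409) = 20.2237

|z| = 20.2237


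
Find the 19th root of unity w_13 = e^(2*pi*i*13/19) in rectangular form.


Angle = 360*13/19 = 246.3158°
a = cos(246.3158°) = -0.4017
b = sin(246.3158°) = -0.9158

-0.4017 - 0.9158i


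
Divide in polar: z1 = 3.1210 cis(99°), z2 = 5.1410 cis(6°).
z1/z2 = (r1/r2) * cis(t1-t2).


r = 3.1210 / 5.1410 = 0.6071
theta = 99° - 6° = 93° = 93° (mod 360)

0.6071 cis(93°)


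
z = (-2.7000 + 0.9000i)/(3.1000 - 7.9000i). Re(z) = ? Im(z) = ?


Multiply by conjugate: (-2.7000 + 0.9000i)(3.1000 + 7.9000i) / (3.1^2 + (-7.9)^2)
Numerator real = -2.7*3.1 + 0.9*(-7.9) = -15.48
Numerator imag = 0.9*3.1 - (-2.7)*(-7.9) = -18.54
Denominator = 72.02
Re(z) = -15.48/72.02 = -0.2149
Im(z) = -18.54/72.02 = -0.2574

Re(z) = -0.2149, Im(z) = -0.2574


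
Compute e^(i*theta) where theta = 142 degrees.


cos(142°) = -0.7880
sin(142°) = 0.6157

e^(i*142°) = -0.7880 + 0.6157i


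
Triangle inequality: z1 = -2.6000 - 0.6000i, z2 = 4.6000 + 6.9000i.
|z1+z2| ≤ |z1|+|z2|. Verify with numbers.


|z1| = sqrt((-2.6)^2 + (-0.6)^2) = sqrt(7.12) = 2.6683
|z2| = sqrt(4.6^2 + 6.9^2) = sqrt(68.77) = 8.2928
z1+z2 = 2.0000 + 6.3000i
|z1+z2| = sqrt(43.69) = 6.6098
|z1|+|z2| = 2.6683 + 8.2928 = 10.9611

|z1+z2| = 6.6098 ≤ |z1|+|z2| = 10.9611 (verified)


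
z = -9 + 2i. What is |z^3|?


|z| = sqrt(81+4) = sqrt(85) = 9.2195
|z^3| = |z|^3 = (sqrt(85))^3 = 85*sqrt(85)

|z^3| = 85*sqrt(85) ≈ 783.6613


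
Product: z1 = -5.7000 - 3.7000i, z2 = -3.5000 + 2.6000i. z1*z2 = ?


Real = -5.7*(-3.5) - (-3.7)*2.6 = 19.95 - (-9.62) = 29.57
Imag = -5.7*2.6 - (3.5)*(-3.7) = -14.82 + 12.95 = -1.87

29.5700 - 1.8700i


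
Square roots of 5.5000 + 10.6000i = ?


|z| = sqrt(30.25+112.36) = 11.9419
sqrt((|z|+a)/2) = sqrt((11.9419+5.5)/2) = sqrt(8.7210) = 2.9531
sqrt((|z|-a)/2) = sqrt((11.9419-5.5)/2) = sqrt(3.2210) = 1.7947

±(2.9531 + 1.7947i) i.e. 2.9531 + 1.7947i and -2.9531 - 1.7947i


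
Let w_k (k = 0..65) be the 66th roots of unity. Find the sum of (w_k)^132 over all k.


The roots are w_k = w^k with w = e^(2*pi*i/66), and (w^k)^132 = (w^132)^k.
So S = 1 + u + u^2 + ... + u^(65) with u = w^132.
132 = 2*66 + 0, so 132 is a multiple of 66 and u = (w^66)^2 = 1.
Every one of the 66 terms equals 1: S = 66

S = 66


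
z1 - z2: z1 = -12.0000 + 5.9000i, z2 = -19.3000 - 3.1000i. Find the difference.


Real: -12 + 19.3 = 7.3
Imag: 5.9 + 3.1 = 9

7.3000 + 9.0000i


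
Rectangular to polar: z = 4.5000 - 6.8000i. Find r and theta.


r = sqrt(20.25+46.24) = sqrt(66.49) = 8.1541
theta = atan2(-6.8, 4.5) = -56.5048 degrees

r = 8.1541, theta = -56.5048 degrees


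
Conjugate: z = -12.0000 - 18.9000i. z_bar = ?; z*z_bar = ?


z_bar = -12.0000 + 18.9000i
z*z_bar = (-12)^2 + (-18.9)^2 = 144 + 357.21 = 501.21

z_bar = -12.0000 + 18.9000i, z*z_bar = 501.21


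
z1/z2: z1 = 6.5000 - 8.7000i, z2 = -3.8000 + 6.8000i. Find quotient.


Conjugate of z2 = -3.8000 - 6.8000i
Numerator: (6.5000 - 8.7000i)(-3.8000 - 6.8000i) = -83.8600 - 11.1400i
Denominator: (-3.8)^2 + 6.8^2 = 60.68
Result = (-83.8600 - 11.1400i)/60.68

-1.3820 - 0.1836i


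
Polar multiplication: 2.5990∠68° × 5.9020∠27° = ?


r = 2.5990 * 5.9020 = 15.3393
theta = 68° + 27° = 95° = 95° (mod 360)

15.3393 cis(95°)


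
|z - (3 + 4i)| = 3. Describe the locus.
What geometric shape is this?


|z - z0| = r is a circle with center z0 and radius r.
Center = (3, 4), radius = 3

Circle with center (3, 4) and radius 3


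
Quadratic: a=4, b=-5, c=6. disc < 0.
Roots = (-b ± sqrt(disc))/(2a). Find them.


disc = (-5)^2 - 4*4*6 = 25 - 96 = -71
sqrt(|disc|) = sqrt(71) = 8.4261
Real part = 5/(2*4) = 0.6250
Imag part = 8.4261/(2*4) = 1.0533

0.6250 ± 1.0533i


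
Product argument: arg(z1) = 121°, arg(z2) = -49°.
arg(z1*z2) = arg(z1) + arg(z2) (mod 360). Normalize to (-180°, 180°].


arg(z1*z2) = 121° - 49° = 72°
Normalized to (-180°, 180°]: 72°

72°


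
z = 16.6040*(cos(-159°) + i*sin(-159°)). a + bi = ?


a = 16.6040*cos(-159°) = 16.6040*(-0.93358) = -15.5012
b = 16.6040*sin(-159°) = 16.6040*(-0.358368) = -5.9503

-15.5012 - 5.9503i


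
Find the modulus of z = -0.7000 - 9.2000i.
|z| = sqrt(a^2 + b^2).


|z| = sqrt((-0.7)^2 + (-9.2)^2) = sqrt(0.49 + 84.64) = sqrt(85.13) = 9.2266

|z| = 9.2266


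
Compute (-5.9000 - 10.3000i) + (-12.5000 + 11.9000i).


Real: -5.9 - 12.5 = -18.4
Imag: -10.3 + 11.9 = 1.6

-18.4000 + 1.6000i


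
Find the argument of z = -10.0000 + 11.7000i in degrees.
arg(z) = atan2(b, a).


Re = -10, Im = 11.7
arg = atan2(11.7, -10) = 130.5205 degrees

arg(z) = 130.5205 degrees


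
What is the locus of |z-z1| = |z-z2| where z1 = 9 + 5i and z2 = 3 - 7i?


Equal distances means the locus is the perpendicular bisector of z1 and z2.
Midpoint = ((9+3)/2, (5+(-7))/2) = (6.0000, -1.0000)

Perpendicular bisector through (6.0000, -1.0000)


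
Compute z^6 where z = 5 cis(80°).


r^6 = 5^6 = 15625
n*theta = 6*80° = 480° = 120° (mod 360)
a = 15625*cos(120°) = -7812.5000
b = 15625*sin(120°) = 13531.6469

15625 cis(120°) = -7812.5000 + 13531.6469i


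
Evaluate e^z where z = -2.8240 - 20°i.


e^-2.8240 = 0.0594
cos(-20°) = 0.9397
sin(-20°) = -0.342
Real = 0.0594*0.9397 = 0.0558
Imag = 0.0594*(-0.342) = -0.0203

0.0558 - 0.0203i


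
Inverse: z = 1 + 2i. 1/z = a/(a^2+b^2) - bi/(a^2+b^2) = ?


|z|^2 = 1+4 = 5
1/z = (1 - 2i)/5

1/z = 0.2000 - 0.4000i


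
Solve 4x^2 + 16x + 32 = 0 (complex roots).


disc = 16^2 - 4*4*32 = 256 - 512 = -256
sqrt(|disc|) = sqrt(256) = 16.0000
Real part = -16/(2*4) = -2.0000
Imag part = 16.0000/(2*4) = 2.0000

-2.0000 ± 2.0000i


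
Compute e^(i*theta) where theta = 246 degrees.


cos(246°) = -0.4067
sin(246°) = -0.9135

e^(i*246°) = -0.4067 - 0.9135i


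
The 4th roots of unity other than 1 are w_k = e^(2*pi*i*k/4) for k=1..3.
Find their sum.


With w = e^(2*pi*i/4), all 4 of the 4th roots of unity w^0 = 1, w, ..., w^(3) sum to 0: 1 + w + ... + w^(3) = (1 - w^4)/(1 - w) = 0 since w^4 = 1, w ≠ 1.
Removing the root 1: w + w^2 + ... + w^(3) = 0 - 1 = -1

Sum = -1


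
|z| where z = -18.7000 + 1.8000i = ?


|z| = sqrt((-18.7)^2 + 1.8^2) = sqrt(349.69 + 3.24) = sqrt(352.93) = 18.7864

|z| = 18.7864


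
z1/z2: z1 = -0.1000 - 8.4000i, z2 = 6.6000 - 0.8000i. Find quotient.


Conjugate of z2 = 6.6000 + 0.8000i
Numerator: (-0.1000 - 8.4000i)(6.6000 + 0.8000i) = 6.0600 - 55.5200i
Denominator: 6.6^2 + (-0.8)^2 = 44.2
Result = (6.0600 - 55.5200i)/44.2

0.1371 - 1.2561i


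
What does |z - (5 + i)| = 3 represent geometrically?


|z - z0| = r is a circle with center z0 and radius r.
Center = (5, 1), radius = 3

Circle with center (5, 1) and radius 3


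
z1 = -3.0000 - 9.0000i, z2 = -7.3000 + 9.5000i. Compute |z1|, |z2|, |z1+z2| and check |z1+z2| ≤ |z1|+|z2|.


|z1| = sqrt((-3)^2 + (-9)^2) = sqrt(90) = 9.4868
|z2| = sqrt((-7.3)^2 + 9.5^2) = sqrt(143.54) = 11.9808
z1+z2 = -10.3000 + 0.5000i
|z1+z2| = sqrt(106.34) = 10.3121
|z1|+|z2| = 9.4868 + 11.9808 = 21.4676

|z1+z2| = 10.3121 ≤ |z1|+|z2| = 21.4676 (verified)


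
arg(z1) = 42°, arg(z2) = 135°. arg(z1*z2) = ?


arg(z1*z2) = 42° + 135° = 177°
Normalized to (-180°, 180°]: 177°

177°


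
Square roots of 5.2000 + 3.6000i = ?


|z| = sqrt(27.04+12.96) = 6.3246
sqrt((|z|+a)/2) = sqrt((6.3246+5.2)/2) = sqrt(5.7623) = 2.4005
sqrt((|z|-a)/2) = sqrt((6.3246-5.2)/2) = sqrt(0.5623) = 0.7499

±(2.4005 + 0.7499i) i.e. 2.4005 + 0.7499i and -2.4005 - 0.7499i


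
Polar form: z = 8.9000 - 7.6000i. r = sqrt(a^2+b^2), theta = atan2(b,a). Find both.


r = sqrt(79.21+57.76) = sqrt(136.97) = 11.7034
theta = atan2(-7.6, 8.9) = -40.4951 degrees

r = 11.7034, theta = -40.4951 degrees


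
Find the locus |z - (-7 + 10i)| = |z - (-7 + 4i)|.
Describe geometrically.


Equal distances means the locus is the perpendicular bisector of z1 and z2.
Midpoint = ((-7+(-7))/2, (10+4)/2) = (-7.0000, 7.0000)

Perpendicular bisector through (-7.0000, 7.0000)


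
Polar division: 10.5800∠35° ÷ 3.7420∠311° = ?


r = 10.5800 / 3.7420 = 2.8274
theta = 35° - 311° = -276° = 84° (mod 360)

2.8274 cis(84°)


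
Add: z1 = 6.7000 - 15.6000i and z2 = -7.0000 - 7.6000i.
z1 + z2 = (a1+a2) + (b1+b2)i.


Real: 6.7 - 7 = -0.3
Imag: -15.6 - 7.6 = -23.2

-0.3000 - 23.2000i


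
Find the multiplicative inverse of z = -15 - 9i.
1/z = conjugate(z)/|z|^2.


|z|^2 = 225+81 = 306
1/z = (-15 + 9i)/306

1/z = -0.0490 + 0.0294i


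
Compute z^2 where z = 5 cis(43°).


r^2 = 5^2 = 25
n*theta = 2*43° = 86° = 86° (mod 360)
a = 25*cos(86°) = 1.7439
b = 25*sin(86°) = 24.9391

25 cis(86°) = 1.7439 + 24.9391i


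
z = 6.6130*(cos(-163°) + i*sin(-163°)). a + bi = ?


a = 6.6130*cos(-163°) = 6.6130*(-0.9563) = -6.3240
b = 6.6130*sin(-163°) = 6.6130*(-0.292372) = -1.9335

-6.3240 - 1.9335i


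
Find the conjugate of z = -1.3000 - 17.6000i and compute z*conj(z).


z_bar = -1.3000 + 17.6000i
z*z_bar = (-1.3)^2 + (-17.6)^2 = 1.69 + 309.76 = 311.45

z_bar = -1.3000 + 17.6000i, z*z_bar = 311.45


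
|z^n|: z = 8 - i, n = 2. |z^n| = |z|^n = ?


|z| = sqrt(64+1) = sqrt(65) = 8.0623
|z^2| = |z|^2 = (sqrt(65))^2 = 65

|z^2| = 65


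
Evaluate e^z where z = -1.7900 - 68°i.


e^-1.7900 = 0.16696
cos(-68°) = 0.3746
sin(-68°) = -0.9272
Real = 0.16696*0.3746 = 0.0625
Imag = 0.16696*(-0.9272) = -0.1548

0.0625 - 0.1548i


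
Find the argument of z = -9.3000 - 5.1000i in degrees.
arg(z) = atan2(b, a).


Re = -9.3, Im = -5.1
arg = atan2(-5.1, -9.3) = -151.2602 degrees

arg(z) = -151.2602 degrees


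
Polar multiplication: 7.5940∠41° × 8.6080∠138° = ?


r = 7.5940 * 8.6080 = 65.3692
theta = 41° + 138° = 179° = 179° (mod 360)

65.3692 cis(179°)


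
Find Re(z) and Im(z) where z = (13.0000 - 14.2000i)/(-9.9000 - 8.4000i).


Multiply by conjugate: (13.0000 - 14.2000i)(-9.9000 + 8.4000i) / ((-9.9)^2 + (-8.4)^2)
Numerator real = 13*(-9.9) - (14.2)*(-8.4) = -9.42
Numerator imag = -14.2*(-9.9) - 13*(-8.4) = 249.78
Denominator = 168.57
Re(z) = -9.42/168.57 = -0.0559
Im(z) = 249.78/168.57 = 1.4818

Re(z) = -0.0559, Im(z) = 1.4818


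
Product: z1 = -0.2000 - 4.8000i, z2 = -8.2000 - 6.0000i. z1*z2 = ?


Real = -0.2*(-8.2) - (-4.8)*(-6) = 1.64 - 28.8 = -27.16
Imag = -0.2*(-6) - (8.2)*(-4.8) = 1.2 + 39.36 = 40.56

-27.1600 + 40.5600i


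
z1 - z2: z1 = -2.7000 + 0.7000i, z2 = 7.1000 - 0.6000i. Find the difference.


Real: -2.7 - 7.1 = -9.8
Imag: 0.7 + 0.6 = 1.3

-9.8000 + 1.3000i


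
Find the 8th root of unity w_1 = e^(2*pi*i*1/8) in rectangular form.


Angle = 360*1/8 = 45°
a = cos(45°) = 0.7071
b = sin(45°) = 0.7071

0.7071 + 0.7071i


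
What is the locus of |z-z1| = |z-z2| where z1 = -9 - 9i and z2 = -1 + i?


Equal distances means the locus is the perpendicular bisector of z1 and z2.
Midpoint = ((-9+(-1))/2, (-9+1)/2) = (-5.0000, -4.0000)

Perpendicular bisector through (-5.0000, -4.0000)


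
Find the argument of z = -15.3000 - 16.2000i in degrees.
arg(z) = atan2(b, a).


Re = -15.3, Im = -16.2
arg = atan2(-16.2, -15.3) = -133.3634 degrees

arg(z) = -133.3634 degrees


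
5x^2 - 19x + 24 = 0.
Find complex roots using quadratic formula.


disc = (-19)^2 - 4*5*24 = 361 - 480 = -119
sqrt(|disc|) = sqrt(119) = 10.9087
Real part = 19/(2*5) = 1.9000
Imag part = 10.9087/(2*5) = 1.0909

1.9000 ± 1.0909i


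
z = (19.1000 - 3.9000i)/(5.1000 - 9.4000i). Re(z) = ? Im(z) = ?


Multiply by conjugate: (19.1000 - 3.9000i)(5.1000 + 9.4000i) / (5.1^2 + (-9.4)^2)
Numerator real = 19.1*5.1 - (3.9)*(-9.4) = 134.07
Numerator imag = -3.9*5.1 - 19.1*(-9.4) = 159.65
Denominator = 114.37
Re(z) = 134.07/114.37 = 1.1722
Im(z) = 159.65/114.37 = 1.3959

Re(z) = 1.1722, Im(z) = 1.3959


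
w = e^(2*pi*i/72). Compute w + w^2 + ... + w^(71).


With w = e^(2*pi*i/72), all 72 of the 72th roots of unity w^0 = 1, w, ..., w^(71) sum to 0: 1 + w + ... + w^(71) = (1 - w^72)/(1 - w) = 0 since w^72 = 1, w ≠ 1.
Removing the root 1: w + w^2 + ... + w^(71) = 0 - 1 = -1

Sum = -1


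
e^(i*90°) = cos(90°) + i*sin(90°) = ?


cos(90°) = 0
sin(90°) = 1.0000

e^(i*90°) = 0 + 1.0000i


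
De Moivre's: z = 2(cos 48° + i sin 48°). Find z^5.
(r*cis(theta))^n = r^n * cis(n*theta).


r^5 = 2^5 = 32
n*theta = 5*48° = 240° = 240° (mod 360)
a = 32*cos(240°) = -16.0000
b = 32*sin(240°) = -27.7128

32 cis(240°) = -16.0000 - 27.7128i


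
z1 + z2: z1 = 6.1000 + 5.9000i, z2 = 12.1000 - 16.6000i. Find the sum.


Real: 6.1 + 12.1 = 18.2
Imag: 5.9 - 16.6 = -10.7

18.2000 - 10.7000i


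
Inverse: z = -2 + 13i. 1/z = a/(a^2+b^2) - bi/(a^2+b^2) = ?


|z|^2 = 4+169 = 173
1/z = (-2 - 13i)/173

1/z = -0.0116 - 0.0751i


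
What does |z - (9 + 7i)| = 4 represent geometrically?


|z - z0| = r is a circle with center z0 and radius r.
Center = (9, 7), radius = 4

Circle with center (9, 7) and radius 4


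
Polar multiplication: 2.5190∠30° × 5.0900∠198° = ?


r = 2.5190 * 5.0900 = 12.8217
theta = 30° + 198° = 228° = 228° (mod 360)

12.8217 cis(228°)


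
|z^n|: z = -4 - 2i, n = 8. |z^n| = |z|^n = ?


|z| = sqrt(16+4) = sqrt(20) = 4.4721
|z^8| = |z|^8 = (sqrt(20))^8 = 20^4 = 160000

|z^8| = 160000


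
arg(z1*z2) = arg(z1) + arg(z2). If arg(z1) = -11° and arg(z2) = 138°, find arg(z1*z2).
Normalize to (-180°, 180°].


arg(z1*z2) = -11° + 138° = 127°
Normalized to (-180°, 180°]: 127°

127°


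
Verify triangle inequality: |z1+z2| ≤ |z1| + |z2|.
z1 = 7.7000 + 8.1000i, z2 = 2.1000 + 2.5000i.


|z1| = sqrt(7.7^2 + 8.1^2) = sqrt(124.9) = 11.1759
|z2| = sqrt(2.1^2 + 2.5^2) = sqrt(10.66) = 3.2650
z1+z2 = 9.8000 + 10.6000i
|z1+z2| = sqrt(208.4) = 14.4361
|z1|+|z2| = 11.1759 + 3.2650 = 14.4409

|z1+z2| = 14.4361 ≤ |z1|+|z2| = 14.4409 (verified)


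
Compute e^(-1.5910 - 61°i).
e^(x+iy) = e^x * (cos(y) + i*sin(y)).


e^-1.5910 = 0.2037
cos(-61°) = 0.4848
sin(-61°) = -0.8746
Real = 0.2037*0.4848 = 0.0988
Imag = 0.2037*(-0.8746) = -0.1782

0.0988 - 0.1782i


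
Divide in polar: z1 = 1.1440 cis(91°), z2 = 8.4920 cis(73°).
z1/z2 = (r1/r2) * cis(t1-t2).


r = 1.1440 / 8.4920 = 0.1347
theta = 91° - 73° = 18° = 18° (mod 360)

0.1347 cis(18°)


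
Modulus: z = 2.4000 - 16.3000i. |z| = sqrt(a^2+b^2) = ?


|z| = sqrt(2.4^2 + (-16.3)^2) = sqrt(5.76 + 265.69) = sqrt(271.45) = 16.4757

|z| = 16.4757


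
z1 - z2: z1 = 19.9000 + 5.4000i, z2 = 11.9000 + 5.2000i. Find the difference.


Real: 19.9 - 11.9 = 8
Imag: 5.4 - 5.2 = 0.2

8.0000 + 0.2000i


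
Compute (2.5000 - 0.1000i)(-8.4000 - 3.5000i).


Real = 2.5*(-8.4) - (-0.1)*(-3.5) = -21 - 0.35 = -21.35
Imag = 2.5*(-3.5) - (8.4)*(-0.1) = -8.75 + 0.84 = -7.91

-21.3500 - 7.9100i


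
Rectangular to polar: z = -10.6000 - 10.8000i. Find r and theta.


r = sqrt(112.36+116.64) = sqrt(229) = 15.1327
theta = atan2(-10.8, -10.6) = -134.4645 degrees

r = 15.1327, theta = -134.4645 degrees


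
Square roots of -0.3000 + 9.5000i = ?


|z| = sqrt(0.09+90.25) = 9.5047
sqrt((|z|+a)/2) = sqrt((9.5047+(-0.3))/2) = sqrt(4.6024) = 2.1453
sqrt((|z|-a)/2) = sqrt((9.5047-(-0.3))/2) = sqrt(4.9024) = 2.2141

±(2.1453 + 2.2141i) i.e. 2.1453 + 2.2141i and -2.1453 - 2.2141i


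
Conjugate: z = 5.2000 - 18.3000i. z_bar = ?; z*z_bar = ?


z_bar = 5.2000 + 18.3000i
z*z_bar = 5.2^2 + (-18.3)^2 = 27.04 + 334.89 = 361.93

z_bar = 5.2000 + 18.3000i, z*z_bar = 361.93


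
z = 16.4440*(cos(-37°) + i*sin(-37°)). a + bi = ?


a = 16.4440*cos(-37°) = 16.4440*0.79864 = 13.1328
b = 16.4440*sin(-37°) = 16.4440*(-0.601815) = -9.8962

13.1328 - 9.8962i


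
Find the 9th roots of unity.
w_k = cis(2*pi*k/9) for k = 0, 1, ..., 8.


The 9th roots of unity are cis(360k/9°) for k=0..8
Angle step = 360/9 = 40°
Primitive root: cis(40°)
Primitive root = 0.7660 + 0.6428i

9 roots at angles: 0°, 40°, 80°, 120°, 160°, 200°, 240°, 280°, 320°


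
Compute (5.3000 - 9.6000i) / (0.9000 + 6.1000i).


Conjugate of z2 = 0.9000 - 6.1000i
Numerator: (5.3000 - 9.6000i)(0.9000 - 6.1000i) = -53.7900 - 40.9700i
Denominator: 0.9^2 + 6.1^2 = 38.02
Result = (-53.7900 - 40.9700i)/38.02

-1.4148 - 1.0776i


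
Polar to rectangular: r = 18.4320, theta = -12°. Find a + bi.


a = 18.4320*cos(-12°) = 18.4320*0.978148 = 18.0292
b = 18.4320*sin(-12°) = 18.4320*(-0.20791) = -3.8322

18.0292 - 3.8322i


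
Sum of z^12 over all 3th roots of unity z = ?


The roots are w_k = w^k with w = e^(2*pi*i/3), and (w^k)^12 = (w^12)^k.
So S = 1 + u + u^2 + ... + u^(2) with u = w^12.
12 = 4*3 + 0, so 12 is a multiple of 3 and u = (w^3)^4 = 1.
Every one of the 3 terms equals 1: S = 3

S = 3


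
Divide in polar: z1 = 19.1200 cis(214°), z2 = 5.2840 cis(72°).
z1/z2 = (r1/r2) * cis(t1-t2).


r = 19.1200 / 5.2840 = 3.6185
theta = 214° - 72° = 142° = 142° (mod 360)

3.6185 cis(142°)


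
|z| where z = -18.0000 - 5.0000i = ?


|z| = sqrt((-18)^2 + (-5)^2) = sqrt(324 + 25) = sqrt(349) = 18.6815

|z| = 18.6815


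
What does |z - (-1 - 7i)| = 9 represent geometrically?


|z - z0| = r is a circle with center z0 and radius r.
Center = (-1, -7), radius = 9

Circle with center (-1, -7) and radius 9


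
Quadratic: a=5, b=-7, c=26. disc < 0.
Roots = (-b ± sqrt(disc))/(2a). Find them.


disc = (-7)^2 - 4*5*26 = 49 - 520 = -471
sqrt(|disc|) = sqrt(471) = 21.7025
Real part = 7/(2*5) = 0.7000
Imag part = 21.7025/(2*5) = 2.1703

0.7000 ± 2.1703i


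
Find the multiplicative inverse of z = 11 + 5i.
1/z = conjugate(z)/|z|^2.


|z|^2 = 121+25 = 146
1/z = (11 - 5i)/146

1/z = 0.0753 - 0.0342i


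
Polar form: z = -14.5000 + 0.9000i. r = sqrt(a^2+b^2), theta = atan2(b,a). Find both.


r = sqrt(210.25+0.81) = sqrt(211.06) = 14.5279
theta = atan2(0.9, -14.5) = 176.4483 degrees

r = 14.5279, theta = 176.4483 degrees
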